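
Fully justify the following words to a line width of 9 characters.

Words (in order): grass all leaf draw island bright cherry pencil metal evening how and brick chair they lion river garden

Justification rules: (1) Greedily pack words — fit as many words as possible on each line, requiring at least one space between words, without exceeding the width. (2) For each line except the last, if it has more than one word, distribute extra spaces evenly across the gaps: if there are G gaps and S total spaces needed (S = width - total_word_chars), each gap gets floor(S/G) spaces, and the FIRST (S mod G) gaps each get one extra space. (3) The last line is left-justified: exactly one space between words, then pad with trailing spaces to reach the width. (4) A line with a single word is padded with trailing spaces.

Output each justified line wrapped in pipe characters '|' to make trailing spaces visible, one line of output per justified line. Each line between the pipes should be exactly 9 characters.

Answer: |grass all|
|leaf draw|
|island   |
|bright   |
|cherry   |
|pencil   |
|metal    |
|evening  |
|how   and|
|brick    |
|chair    |
|they lion|
|river    |
|garden   |

Derivation:
Line 1: ['grass', 'all'] (min_width=9, slack=0)
Line 2: ['leaf', 'draw'] (min_width=9, slack=0)
Line 3: ['island'] (min_width=6, slack=3)
Line 4: ['bright'] (min_width=6, slack=3)
Line 5: ['cherry'] (min_width=6, slack=3)
Line 6: ['pencil'] (min_width=6, slack=3)
Line 7: ['metal'] (min_width=5, slack=4)
Line 8: ['evening'] (min_width=7, slack=2)
Line 9: ['how', 'and'] (min_width=7, slack=2)
Line 10: ['brick'] (min_width=5, slack=4)
Line 11: ['chair'] (min_width=5, slack=4)
Line 12: ['they', 'lion'] (min_width=9, slack=0)
Line 13: ['river'] (min_width=5, slack=4)
Line 14: ['garden'] (min_width=6, slack=3)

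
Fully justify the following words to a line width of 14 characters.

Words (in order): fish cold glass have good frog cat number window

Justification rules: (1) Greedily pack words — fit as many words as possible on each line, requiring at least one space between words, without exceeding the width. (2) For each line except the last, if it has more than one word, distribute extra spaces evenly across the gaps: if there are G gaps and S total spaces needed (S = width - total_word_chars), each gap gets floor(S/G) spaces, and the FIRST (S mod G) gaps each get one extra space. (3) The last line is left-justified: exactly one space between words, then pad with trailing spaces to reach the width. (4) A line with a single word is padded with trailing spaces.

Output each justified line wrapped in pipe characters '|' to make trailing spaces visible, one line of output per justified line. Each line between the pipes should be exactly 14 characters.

Line 1: ['fish', 'cold'] (min_width=9, slack=5)
Line 2: ['glass', 'have'] (min_width=10, slack=4)
Line 3: ['good', 'frog', 'cat'] (min_width=13, slack=1)
Line 4: ['number', 'window'] (min_width=13, slack=1)

Answer: |fish      cold|
|glass     have|
|good  frog cat|
|number window |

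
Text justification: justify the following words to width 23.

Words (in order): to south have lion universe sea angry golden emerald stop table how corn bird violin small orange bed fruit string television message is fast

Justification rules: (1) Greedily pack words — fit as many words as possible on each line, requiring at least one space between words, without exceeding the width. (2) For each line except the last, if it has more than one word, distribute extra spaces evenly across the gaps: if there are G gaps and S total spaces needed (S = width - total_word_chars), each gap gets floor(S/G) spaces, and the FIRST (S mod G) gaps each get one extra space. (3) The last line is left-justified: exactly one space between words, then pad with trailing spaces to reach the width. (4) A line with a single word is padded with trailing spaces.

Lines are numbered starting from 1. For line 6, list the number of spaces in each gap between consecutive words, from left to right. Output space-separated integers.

Line 1: ['to', 'south', 'have', 'lion'] (min_width=18, slack=5)
Line 2: ['universe', 'sea', 'angry'] (min_width=18, slack=5)
Line 3: ['golden', 'emerald', 'stop'] (min_width=19, slack=4)
Line 4: ['table', 'how', 'corn', 'bird'] (min_width=19, slack=4)
Line 5: ['violin', 'small', 'orange', 'bed'] (min_width=23, slack=0)
Line 6: ['fruit', 'string', 'television'] (min_width=23, slack=0)
Line 7: ['message', 'is', 'fast'] (min_width=15, slack=8)

Answer: 1 1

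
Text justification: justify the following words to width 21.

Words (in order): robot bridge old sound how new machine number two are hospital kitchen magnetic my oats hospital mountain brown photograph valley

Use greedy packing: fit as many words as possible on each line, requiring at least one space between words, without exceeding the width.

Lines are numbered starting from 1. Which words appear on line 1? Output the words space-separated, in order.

Line 1: ['robot', 'bridge', 'old'] (min_width=16, slack=5)
Line 2: ['sound', 'how', 'new', 'machine'] (min_width=21, slack=0)
Line 3: ['number', 'two', 'are'] (min_width=14, slack=7)
Line 4: ['hospital', 'kitchen'] (min_width=16, slack=5)
Line 5: ['magnetic', 'my', 'oats'] (min_width=16, slack=5)
Line 6: ['hospital', 'mountain'] (min_width=17, slack=4)
Line 7: ['brown', 'photograph'] (min_width=16, slack=5)
Line 8: ['valley'] (min_width=6, slack=15)

Answer: robot bridge old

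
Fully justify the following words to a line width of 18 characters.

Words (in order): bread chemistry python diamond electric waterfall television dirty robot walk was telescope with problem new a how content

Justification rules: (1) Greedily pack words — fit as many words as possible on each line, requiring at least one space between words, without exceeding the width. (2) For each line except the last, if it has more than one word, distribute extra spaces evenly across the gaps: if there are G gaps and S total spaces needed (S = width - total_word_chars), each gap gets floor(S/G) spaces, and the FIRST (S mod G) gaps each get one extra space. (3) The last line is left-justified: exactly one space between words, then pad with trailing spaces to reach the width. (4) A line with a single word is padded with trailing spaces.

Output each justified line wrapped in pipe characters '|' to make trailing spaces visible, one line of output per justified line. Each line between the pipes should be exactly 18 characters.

Answer: |bread    chemistry|
|python     diamond|
|electric waterfall|
|television   dirty|
|robot   walk   was|
|telescope     with|
|problem  new a how|
|content           |

Derivation:
Line 1: ['bread', 'chemistry'] (min_width=15, slack=3)
Line 2: ['python', 'diamond'] (min_width=14, slack=4)
Line 3: ['electric', 'waterfall'] (min_width=18, slack=0)
Line 4: ['television', 'dirty'] (min_width=16, slack=2)
Line 5: ['robot', 'walk', 'was'] (min_width=14, slack=4)
Line 6: ['telescope', 'with'] (min_width=14, slack=4)
Line 7: ['problem', 'new', 'a', 'how'] (min_width=17, slack=1)
Line 8: ['content'] (min_width=7, slack=11)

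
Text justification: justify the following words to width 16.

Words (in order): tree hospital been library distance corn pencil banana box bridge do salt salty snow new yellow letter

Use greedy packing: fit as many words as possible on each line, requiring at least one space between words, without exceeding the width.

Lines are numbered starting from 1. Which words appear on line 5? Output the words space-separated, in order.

Answer: box bridge do

Derivation:
Line 1: ['tree', 'hospital'] (min_width=13, slack=3)
Line 2: ['been', 'library'] (min_width=12, slack=4)
Line 3: ['distance', 'corn'] (min_width=13, slack=3)
Line 4: ['pencil', 'banana'] (min_width=13, slack=3)
Line 5: ['box', 'bridge', 'do'] (min_width=13, slack=3)
Line 6: ['salt', 'salty', 'snow'] (min_width=15, slack=1)
Line 7: ['new', 'yellow'] (min_width=10, slack=6)
Line 8: ['letter'] (min_width=6, slack=10)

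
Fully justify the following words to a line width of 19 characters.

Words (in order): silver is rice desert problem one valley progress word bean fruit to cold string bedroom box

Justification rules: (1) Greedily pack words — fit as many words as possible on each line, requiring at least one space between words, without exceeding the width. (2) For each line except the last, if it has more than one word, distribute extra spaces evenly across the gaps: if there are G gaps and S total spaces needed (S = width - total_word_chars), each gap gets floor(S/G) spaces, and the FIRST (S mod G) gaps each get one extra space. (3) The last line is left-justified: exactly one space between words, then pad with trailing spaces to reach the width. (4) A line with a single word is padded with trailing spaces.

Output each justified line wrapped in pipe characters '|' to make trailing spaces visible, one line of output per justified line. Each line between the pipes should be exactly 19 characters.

Answer: |silver    is   rice|
|desert  problem one|
|valley     progress|
|word  bean fruit to|
|cold string bedroom|
|box                |

Derivation:
Line 1: ['silver', 'is', 'rice'] (min_width=14, slack=5)
Line 2: ['desert', 'problem', 'one'] (min_width=18, slack=1)
Line 3: ['valley', 'progress'] (min_width=15, slack=4)
Line 4: ['word', 'bean', 'fruit', 'to'] (min_width=18, slack=1)
Line 5: ['cold', 'string', 'bedroom'] (min_width=19, slack=0)
Line 6: ['box'] (min_width=3, slack=16)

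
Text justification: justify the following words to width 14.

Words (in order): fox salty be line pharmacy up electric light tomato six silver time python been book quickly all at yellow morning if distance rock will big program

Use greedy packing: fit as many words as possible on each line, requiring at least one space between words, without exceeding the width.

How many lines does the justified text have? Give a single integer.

Line 1: ['fox', 'salty', 'be'] (min_width=12, slack=2)
Line 2: ['line', 'pharmacy'] (min_width=13, slack=1)
Line 3: ['up', 'electric'] (min_width=11, slack=3)
Line 4: ['light', 'tomato'] (min_width=12, slack=2)
Line 5: ['six', 'silver'] (min_width=10, slack=4)
Line 6: ['time', 'python'] (min_width=11, slack=3)
Line 7: ['been', 'book'] (min_width=9, slack=5)
Line 8: ['quickly', 'all', 'at'] (min_width=14, slack=0)
Line 9: ['yellow', 'morning'] (min_width=14, slack=0)
Line 10: ['if', 'distance'] (min_width=11, slack=3)
Line 11: ['rock', 'will', 'big'] (min_width=13, slack=1)
Line 12: ['program'] (min_width=7, slack=7)
Total lines: 12

Answer: 12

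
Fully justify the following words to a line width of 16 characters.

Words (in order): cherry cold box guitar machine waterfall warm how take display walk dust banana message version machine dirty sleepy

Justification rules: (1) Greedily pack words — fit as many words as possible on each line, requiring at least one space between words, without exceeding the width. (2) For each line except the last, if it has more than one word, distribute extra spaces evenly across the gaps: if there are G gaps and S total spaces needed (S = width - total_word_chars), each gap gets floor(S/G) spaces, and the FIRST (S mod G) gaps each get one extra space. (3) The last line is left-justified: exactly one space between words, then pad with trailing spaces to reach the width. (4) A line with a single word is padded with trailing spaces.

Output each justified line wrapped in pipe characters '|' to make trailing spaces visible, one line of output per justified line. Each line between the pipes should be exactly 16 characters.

Line 1: ['cherry', 'cold', 'box'] (min_width=15, slack=1)
Line 2: ['guitar', 'machine'] (min_width=14, slack=2)
Line 3: ['waterfall', 'warm'] (min_width=14, slack=2)
Line 4: ['how', 'take', 'display'] (min_width=16, slack=0)
Line 5: ['walk', 'dust', 'banana'] (min_width=16, slack=0)
Line 6: ['message', 'version'] (min_width=15, slack=1)
Line 7: ['machine', 'dirty'] (min_width=13, slack=3)
Line 8: ['sleepy'] (min_width=6, slack=10)

Answer: |cherry  cold box|
|guitar   machine|
|waterfall   warm|
|how take display|
|walk dust banana|
|message  version|
|machine    dirty|
|sleepy          |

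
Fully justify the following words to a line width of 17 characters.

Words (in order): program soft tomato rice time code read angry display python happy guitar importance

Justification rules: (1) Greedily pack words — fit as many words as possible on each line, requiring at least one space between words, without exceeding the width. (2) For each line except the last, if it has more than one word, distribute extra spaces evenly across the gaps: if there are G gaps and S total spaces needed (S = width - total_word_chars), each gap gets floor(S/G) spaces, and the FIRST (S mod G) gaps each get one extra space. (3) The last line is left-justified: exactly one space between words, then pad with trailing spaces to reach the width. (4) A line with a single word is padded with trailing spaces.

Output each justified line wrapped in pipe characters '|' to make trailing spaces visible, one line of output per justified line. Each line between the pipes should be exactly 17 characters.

Answer: |program      soft|
|tomato  rice time|
|code  read  angry|
|display    python|
|happy      guitar|
|importance       |

Derivation:
Line 1: ['program', 'soft'] (min_width=12, slack=5)
Line 2: ['tomato', 'rice', 'time'] (min_width=16, slack=1)
Line 3: ['code', 'read', 'angry'] (min_width=15, slack=2)
Line 4: ['display', 'python'] (min_width=14, slack=3)
Line 5: ['happy', 'guitar'] (min_width=12, slack=5)
Line 6: ['importance'] (min_width=10, slack=7)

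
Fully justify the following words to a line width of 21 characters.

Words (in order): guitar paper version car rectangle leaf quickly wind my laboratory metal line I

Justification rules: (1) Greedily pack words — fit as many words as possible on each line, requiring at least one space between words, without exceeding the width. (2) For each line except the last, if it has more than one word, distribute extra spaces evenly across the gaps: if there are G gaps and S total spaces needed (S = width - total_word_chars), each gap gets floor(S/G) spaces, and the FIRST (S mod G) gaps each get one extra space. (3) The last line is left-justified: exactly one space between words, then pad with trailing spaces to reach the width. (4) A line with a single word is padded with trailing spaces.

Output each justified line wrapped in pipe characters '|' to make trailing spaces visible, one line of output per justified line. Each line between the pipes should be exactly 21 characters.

Answer: |guitar  paper version|
|car   rectangle  leaf|
|quickly    wind    my|
|laboratory metal line|
|I                    |

Derivation:
Line 1: ['guitar', 'paper', 'version'] (min_width=20, slack=1)
Line 2: ['car', 'rectangle', 'leaf'] (min_width=18, slack=3)
Line 3: ['quickly', 'wind', 'my'] (min_width=15, slack=6)
Line 4: ['laboratory', 'metal', 'line'] (min_width=21, slack=0)
Line 5: ['I'] (min_width=1, slack=20)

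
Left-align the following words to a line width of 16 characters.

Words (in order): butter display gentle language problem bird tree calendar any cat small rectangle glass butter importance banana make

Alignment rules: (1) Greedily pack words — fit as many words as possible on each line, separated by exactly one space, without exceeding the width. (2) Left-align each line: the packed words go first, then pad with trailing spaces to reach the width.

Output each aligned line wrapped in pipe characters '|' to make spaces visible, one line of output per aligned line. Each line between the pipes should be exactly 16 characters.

Line 1: ['butter', 'display'] (min_width=14, slack=2)
Line 2: ['gentle', 'language'] (min_width=15, slack=1)
Line 3: ['problem', 'bird'] (min_width=12, slack=4)
Line 4: ['tree', 'calendar'] (min_width=13, slack=3)
Line 5: ['any', 'cat', 'small'] (min_width=13, slack=3)
Line 6: ['rectangle', 'glass'] (min_width=15, slack=1)
Line 7: ['butter'] (min_width=6, slack=10)
Line 8: ['importance'] (min_width=10, slack=6)
Line 9: ['banana', 'make'] (min_width=11, slack=5)

Answer: |butter display  |
|gentle language |
|problem bird    |
|tree calendar   |
|any cat small   |
|rectangle glass |
|butter          |
|importance      |
|banana make     |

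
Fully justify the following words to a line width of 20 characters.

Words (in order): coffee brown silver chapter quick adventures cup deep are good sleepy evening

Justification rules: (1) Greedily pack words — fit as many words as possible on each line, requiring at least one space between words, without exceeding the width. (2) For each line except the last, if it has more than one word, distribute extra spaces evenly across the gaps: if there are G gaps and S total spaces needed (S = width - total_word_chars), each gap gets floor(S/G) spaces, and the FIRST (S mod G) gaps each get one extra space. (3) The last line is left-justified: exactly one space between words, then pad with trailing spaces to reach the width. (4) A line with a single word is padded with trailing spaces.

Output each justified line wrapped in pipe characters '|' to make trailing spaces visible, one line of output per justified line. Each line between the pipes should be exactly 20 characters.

Answer: |coffee  brown silver|
|chapter        quick|
|adventures  cup deep|
|are    good   sleepy|
|evening             |

Derivation:
Line 1: ['coffee', 'brown', 'silver'] (min_width=19, slack=1)
Line 2: ['chapter', 'quick'] (min_width=13, slack=7)
Line 3: ['adventures', 'cup', 'deep'] (min_width=19, slack=1)
Line 4: ['are', 'good', 'sleepy'] (min_width=15, slack=5)
Line 5: ['evening'] (min_width=7, slack=13)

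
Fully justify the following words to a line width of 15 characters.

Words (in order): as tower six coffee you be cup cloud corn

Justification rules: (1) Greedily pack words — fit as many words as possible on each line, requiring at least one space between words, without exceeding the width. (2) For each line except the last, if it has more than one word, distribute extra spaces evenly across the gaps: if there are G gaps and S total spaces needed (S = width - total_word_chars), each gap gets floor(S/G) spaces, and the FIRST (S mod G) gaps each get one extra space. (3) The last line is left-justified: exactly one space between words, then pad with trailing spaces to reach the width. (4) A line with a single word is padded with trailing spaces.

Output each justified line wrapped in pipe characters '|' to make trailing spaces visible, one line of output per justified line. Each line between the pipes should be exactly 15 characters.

Line 1: ['as', 'tower', 'six'] (min_width=12, slack=3)
Line 2: ['coffee', 'you', 'be'] (min_width=13, slack=2)
Line 3: ['cup', 'cloud', 'corn'] (min_width=14, slack=1)

Answer: |as   tower  six|
|coffee  you  be|
|cup cloud corn |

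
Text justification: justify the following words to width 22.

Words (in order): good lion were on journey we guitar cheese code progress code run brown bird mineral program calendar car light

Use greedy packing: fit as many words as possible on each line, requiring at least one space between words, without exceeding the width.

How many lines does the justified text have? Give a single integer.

Answer: 6

Derivation:
Line 1: ['good', 'lion', 'were', 'on'] (min_width=17, slack=5)
Line 2: ['journey', 'we', 'guitar'] (min_width=17, slack=5)
Line 3: ['cheese', 'code', 'progress'] (min_width=20, slack=2)
Line 4: ['code', 'run', 'brown', 'bird'] (min_width=19, slack=3)
Line 5: ['mineral', 'program'] (min_width=15, slack=7)
Line 6: ['calendar', 'car', 'light'] (min_width=18, slack=4)
Total lines: 6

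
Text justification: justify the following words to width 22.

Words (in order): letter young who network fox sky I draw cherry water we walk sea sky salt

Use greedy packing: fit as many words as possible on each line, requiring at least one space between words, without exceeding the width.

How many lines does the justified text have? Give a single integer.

Answer: 4

Derivation:
Line 1: ['letter', 'young', 'who'] (min_width=16, slack=6)
Line 2: ['network', 'fox', 'sky', 'I', 'draw'] (min_width=22, slack=0)
Line 3: ['cherry', 'water', 'we', 'walk'] (min_width=20, slack=2)
Line 4: ['sea', 'sky', 'salt'] (min_width=12, slack=10)
Total lines: 4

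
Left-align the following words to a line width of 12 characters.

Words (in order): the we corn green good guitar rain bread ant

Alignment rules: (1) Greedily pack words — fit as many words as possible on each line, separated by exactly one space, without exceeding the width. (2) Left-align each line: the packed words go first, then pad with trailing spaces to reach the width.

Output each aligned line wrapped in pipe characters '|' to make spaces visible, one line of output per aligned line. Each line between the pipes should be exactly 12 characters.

Answer: |the we corn |
|green good  |
|guitar rain |
|bread ant   |

Derivation:
Line 1: ['the', 'we', 'corn'] (min_width=11, slack=1)
Line 2: ['green', 'good'] (min_width=10, slack=2)
Line 3: ['guitar', 'rain'] (min_width=11, slack=1)
Line 4: ['bread', 'ant'] (min_width=9, slack=3)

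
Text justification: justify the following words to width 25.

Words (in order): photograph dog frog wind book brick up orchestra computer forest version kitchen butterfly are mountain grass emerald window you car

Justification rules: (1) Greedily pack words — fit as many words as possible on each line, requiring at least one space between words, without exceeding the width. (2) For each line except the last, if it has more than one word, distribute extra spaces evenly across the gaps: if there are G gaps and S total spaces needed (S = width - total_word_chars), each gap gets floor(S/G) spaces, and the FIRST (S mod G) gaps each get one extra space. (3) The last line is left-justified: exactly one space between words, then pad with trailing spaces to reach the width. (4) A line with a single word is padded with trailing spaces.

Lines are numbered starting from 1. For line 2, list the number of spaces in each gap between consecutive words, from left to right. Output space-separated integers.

Answer: 2 2 1

Derivation:
Line 1: ['photograph', 'dog', 'frog', 'wind'] (min_width=24, slack=1)
Line 2: ['book', 'brick', 'up', 'orchestra'] (min_width=23, slack=2)
Line 3: ['computer', 'forest', 'version'] (min_width=23, slack=2)
Line 4: ['kitchen', 'butterfly', 'are'] (min_width=21, slack=4)
Line 5: ['mountain', 'grass', 'emerald'] (min_width=22, slack=3)
Line 6: ['window', 'you', 'car'] (min_width=14, slack=11)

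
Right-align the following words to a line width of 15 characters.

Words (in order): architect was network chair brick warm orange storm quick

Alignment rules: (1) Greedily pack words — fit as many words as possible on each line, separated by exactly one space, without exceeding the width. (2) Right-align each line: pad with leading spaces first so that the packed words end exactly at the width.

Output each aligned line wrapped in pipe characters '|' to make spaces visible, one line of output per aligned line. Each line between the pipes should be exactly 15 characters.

Line 1: ['architect', 'was'] (min_width=13, slack=2)
Line 2: ['network', 'chair'] (min_width=13, slack=2)
Line 3: ['brick', 'warm'] (min_width=10, slack=5)
Line 4: ['orange', 'storm'] (min_width=12, slack=3)
Line 5: ['quick'] (min_width=5, slack=10)

Answer: |  architect was|
|  network chair|
|     brick warm|
|   orange storm|
|          quick|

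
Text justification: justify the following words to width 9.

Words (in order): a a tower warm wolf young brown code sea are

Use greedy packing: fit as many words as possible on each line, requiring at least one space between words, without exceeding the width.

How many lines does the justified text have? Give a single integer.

Line 1: ['a', 'a', 'tower'] (min_width=9, slack=0)
Line 2: ['warm', 'wolf'] (min_width=9, slack=0)
Line 3: ['young'] (min_width=5, slack=4)
Line 4: ['brown'] (min_width=5, slack=4)
Line 5: ['code', 'sea'] (min_width=8, slack=1)
Line 6: ['are'] (min_width=3, slack=6)
Total lines: 6

Answer: 6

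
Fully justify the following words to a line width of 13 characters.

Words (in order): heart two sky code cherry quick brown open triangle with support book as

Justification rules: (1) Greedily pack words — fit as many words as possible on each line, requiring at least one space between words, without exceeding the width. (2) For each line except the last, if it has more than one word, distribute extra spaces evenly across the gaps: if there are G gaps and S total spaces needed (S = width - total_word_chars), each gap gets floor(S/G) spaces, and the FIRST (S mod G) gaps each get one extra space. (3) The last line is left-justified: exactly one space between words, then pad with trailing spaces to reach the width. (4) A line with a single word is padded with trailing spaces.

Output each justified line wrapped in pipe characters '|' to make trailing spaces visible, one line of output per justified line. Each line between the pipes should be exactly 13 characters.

Line 1: ['heart', 'two', 'sky'] (min_width=13, slack=0)
Line 2: ['code', 'cherry'] (min_width=11, slack=2)
Line 3: ['quick', 'brown'] (min_width=11, slack=2)
Line 4: ['open', 'triangle'] (min_width=13, slack=0)
Line 5: ['with', 'support'] (min_width=12, slack=1)
Line 6: ['book', 'as'] (min_width=7, slack=6)

Answer: |heart two sky|
|code   cherry|
|quick   brown|
|open triangle|
|with  support|
|book as      |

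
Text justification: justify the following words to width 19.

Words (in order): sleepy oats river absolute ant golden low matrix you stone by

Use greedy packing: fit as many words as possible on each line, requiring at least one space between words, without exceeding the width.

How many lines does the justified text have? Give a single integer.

Line 1: ['sleepy', 'oats', 'river'] (min_width=17, slack=2)
Line 2: ['absolute', 'ant', 'golden'] (min_width=19, slack=0)
Line 3: ['low', 'matrix', 'you'] (min_width=14, slack=5)
Line 4: ['stone', 'by'] (min_width=8, slack=11)
Total lines: 4

Answer: 4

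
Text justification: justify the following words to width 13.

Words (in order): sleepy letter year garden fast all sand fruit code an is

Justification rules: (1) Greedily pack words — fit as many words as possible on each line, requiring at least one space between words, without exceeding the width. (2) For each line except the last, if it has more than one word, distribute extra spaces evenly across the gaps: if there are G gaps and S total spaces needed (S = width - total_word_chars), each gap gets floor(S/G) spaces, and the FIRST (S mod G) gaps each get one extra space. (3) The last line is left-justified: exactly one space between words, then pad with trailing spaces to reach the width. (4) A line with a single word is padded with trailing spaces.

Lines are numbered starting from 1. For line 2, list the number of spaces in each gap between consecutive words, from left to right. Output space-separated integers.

Line 1: ['sleepy', 'letter'] (min_width=13, slack=0)
Line 2: ['year', 'garden'] (min_width=11, slack=2)
Line 3: ['fast', 'all', 'sand'] (min_width=13, slack=0)
Line 4: ['fruit', 'code', 'an'] (min_width=13, slack=0)
Line 5: ['is'] (min_width=2, slack=11)

Answer: 3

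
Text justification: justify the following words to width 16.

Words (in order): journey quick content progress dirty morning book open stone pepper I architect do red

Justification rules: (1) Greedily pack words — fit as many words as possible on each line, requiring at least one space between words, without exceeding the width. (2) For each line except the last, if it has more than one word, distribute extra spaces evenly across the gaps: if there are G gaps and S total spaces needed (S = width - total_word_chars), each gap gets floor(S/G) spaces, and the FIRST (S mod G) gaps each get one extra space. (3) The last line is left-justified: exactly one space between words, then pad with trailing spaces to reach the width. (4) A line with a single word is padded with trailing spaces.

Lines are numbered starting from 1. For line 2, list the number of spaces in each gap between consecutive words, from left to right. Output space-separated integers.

Answer: 1

Derivation:
Line 1: ['journey', 'quick'] (min_width=13, slack=3)
Line 2: ['content', 'progress'] (min_width=16, slack=0)
Line 3: ['dirty', 'morning'] (min_width=13, slack=3)
Line 4: ['book', 'open', 'stone'] (min_width=15, slack=1)
Line 5: ['pepper', 'I'] (min_width=8, slack=8)
Line 6: ['architect', 'do', 'red'] (min_width=16, slack=0)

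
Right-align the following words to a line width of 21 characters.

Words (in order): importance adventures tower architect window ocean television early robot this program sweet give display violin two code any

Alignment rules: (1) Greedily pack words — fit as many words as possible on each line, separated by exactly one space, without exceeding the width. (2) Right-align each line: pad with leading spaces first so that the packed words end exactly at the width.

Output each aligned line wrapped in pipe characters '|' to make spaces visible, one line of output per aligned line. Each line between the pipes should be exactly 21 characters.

Answer: |importance adventures|
|      tower architect|
|         window ocean|
|     television early|
|   robot this program|
|   sweet give display|
|  violin two code any|

Derivation:
Line 1: ['importance', 'adventures'] (min_width=21, slack=0)
Line 2: ['tower', 'architect'] (min_width=15, slack=6)
Line 3: ['window', 'ocean'] (min_width=12, slack=9)
Line 4: ['television', 'early'] (min_width=16, slack=5)
Line 5: ['robot', 'this', 'program'] (min_width=18, slack=3)
Line 6: ['sweet', 'give', 'display'] (min_width=18, slack=3)
Line 7: ['violin', 'two', 'code', 'any'] (min_width=19, slack=2)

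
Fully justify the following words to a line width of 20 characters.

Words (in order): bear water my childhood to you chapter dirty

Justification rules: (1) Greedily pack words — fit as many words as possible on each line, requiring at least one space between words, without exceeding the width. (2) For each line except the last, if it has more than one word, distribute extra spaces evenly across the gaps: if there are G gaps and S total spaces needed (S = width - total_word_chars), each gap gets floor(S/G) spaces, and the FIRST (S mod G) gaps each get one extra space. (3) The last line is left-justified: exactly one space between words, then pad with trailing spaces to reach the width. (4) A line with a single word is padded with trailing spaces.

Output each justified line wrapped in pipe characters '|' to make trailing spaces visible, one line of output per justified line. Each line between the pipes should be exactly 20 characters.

Answer: |bear     water    my|
|childhood   to   you|
|chapter dirty       |

Derivation:
Line 1: ['bear', 'water', 'my'] (min_width=13, slack=7)
Line 2: ['childhood', 'to', 'you'] (min_width=16, slack=4)
Line 3: ['chapter', 'dirty'] (min_width=13, slack=7)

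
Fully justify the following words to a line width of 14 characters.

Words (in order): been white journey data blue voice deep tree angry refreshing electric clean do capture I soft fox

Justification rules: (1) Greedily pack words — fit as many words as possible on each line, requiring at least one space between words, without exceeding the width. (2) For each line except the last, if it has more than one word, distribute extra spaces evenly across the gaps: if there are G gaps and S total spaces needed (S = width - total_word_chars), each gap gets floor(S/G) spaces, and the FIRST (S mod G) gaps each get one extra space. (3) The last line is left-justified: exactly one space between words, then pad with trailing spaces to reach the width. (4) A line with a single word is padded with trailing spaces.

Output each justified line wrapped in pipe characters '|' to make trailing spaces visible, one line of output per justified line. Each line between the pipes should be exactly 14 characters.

Answer: |been     white|
|journey   data|
|blue     voice|
|deep      tree|
|angry         |
|refreshing    |
|electric clean|
|do  capture  I|
|soft fox      |

Derivation:
Line 1: ['been', 'white'] (min_width=10, slack=4)
Line 2: ['journey', 'data'] (min_width=12, slack=2)
Line 3: ['blue', 'voice'] (min_width=10, slack=4)
Line 4: ['deep', 'tree'] (min_width=9, slack=5)
Line 5: ['angry'] (min_width=5, slack=9)
Line 6: ['refreshing'] (min_width=10, slack=4)
Line 7: ['electric', 'clean'] (min_width=14, slack=0)
Line 8: ['do', 'capture', 'I'] (min_width=12, slack=2)
Line 9: ['soft', 'fox'] (min_width=8, slack=6)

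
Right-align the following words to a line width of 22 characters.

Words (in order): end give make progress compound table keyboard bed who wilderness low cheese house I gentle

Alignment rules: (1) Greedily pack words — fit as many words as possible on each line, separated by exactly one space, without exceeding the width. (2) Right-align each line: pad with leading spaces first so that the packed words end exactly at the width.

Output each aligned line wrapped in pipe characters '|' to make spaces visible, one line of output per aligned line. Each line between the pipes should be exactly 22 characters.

Line 1: ['end', 'give', 'make', 'progress'] (min_width=22, slack=0)
Line 2: ['compound', 'table'] (min_width=14, slack=8)
Line 3: ['keyboard', 'bed', 'who'] (min_width=16, slack=6)
Line 4: ['wilderness', 'low', 'cheese'] (min_width=21, slack=1)
Line 5: ['house', 'I', 'gentle'] (min_width=14, slack=8)

Answer: |end give make progress|
|        compound table|
|      keyboard bed who|
| wilderness low cheese|
|        house I gentle|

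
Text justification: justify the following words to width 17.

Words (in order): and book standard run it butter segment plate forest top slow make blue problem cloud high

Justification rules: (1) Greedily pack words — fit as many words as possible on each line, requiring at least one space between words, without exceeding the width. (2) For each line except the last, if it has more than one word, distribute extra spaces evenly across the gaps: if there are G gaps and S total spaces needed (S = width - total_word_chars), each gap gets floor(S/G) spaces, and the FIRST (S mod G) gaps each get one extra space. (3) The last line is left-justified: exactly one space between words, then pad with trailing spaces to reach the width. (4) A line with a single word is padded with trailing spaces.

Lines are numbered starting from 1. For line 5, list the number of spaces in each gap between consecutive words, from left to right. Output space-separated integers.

Line 1: ['and', 'book', 'standard'] (min_width=17, slack=0)
Line 2: ['run', 'it', 'butter'] (min_width=13, slack=4)
Line 3: ['segment', 'plate'] (min_width=13, slack=4)
Line 4: ['forest', 'top', 'slow'] (min_width=15, slack=2)
Line 5: ['make', 'blue', 'problem'] (min_width=17, slack=0)
Line 6: ['cloud', 'high'] (min_width=10, slack=7)

Answer: 1 1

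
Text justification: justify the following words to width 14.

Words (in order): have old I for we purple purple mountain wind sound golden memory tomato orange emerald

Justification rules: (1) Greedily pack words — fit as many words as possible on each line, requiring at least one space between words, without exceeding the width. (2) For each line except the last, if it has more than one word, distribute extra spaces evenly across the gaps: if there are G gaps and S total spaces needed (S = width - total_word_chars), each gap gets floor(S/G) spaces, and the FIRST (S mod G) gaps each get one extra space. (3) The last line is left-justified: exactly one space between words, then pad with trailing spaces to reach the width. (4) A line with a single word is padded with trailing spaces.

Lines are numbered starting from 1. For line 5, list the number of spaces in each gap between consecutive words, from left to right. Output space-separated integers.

Answer: 3

Derivation:
Line 1: ['have', 'old', 'I', 'for'] (min_width=14, slack=0)
Line 2: ['we', 'purple'] (min_width=9, slack=5)
Line 3: ['purple'] (min_width=6, slack=8)
Line 4: ['mountain', 'wind'] (min_width=13, slack=1)
Line 5: ['sound', 'golden'] (min_width=12, slack=2)
Line 6: ['memory', 'tomato'] (min_width=13, slack=1)
Line 7: ['orange', 'emerald'] (min_width=14, slack=0)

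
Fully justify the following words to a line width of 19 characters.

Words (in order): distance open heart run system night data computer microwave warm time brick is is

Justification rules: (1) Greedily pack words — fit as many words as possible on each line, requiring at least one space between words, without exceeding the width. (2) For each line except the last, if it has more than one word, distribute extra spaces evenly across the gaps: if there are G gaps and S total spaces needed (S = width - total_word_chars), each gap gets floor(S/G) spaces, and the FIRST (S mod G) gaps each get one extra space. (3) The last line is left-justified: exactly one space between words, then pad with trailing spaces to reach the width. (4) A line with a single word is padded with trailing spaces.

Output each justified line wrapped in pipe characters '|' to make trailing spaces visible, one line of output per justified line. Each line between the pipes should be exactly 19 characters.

Answer: |distance open heart|
|run   system  night|
|data       computer|
|microwave warm time|
|brick is is        |

Derivation:
Line 1: ['distance', 'open', 'heart'] (min_width=19, slack=0)
Line 2: ['run', 'system', 'night'] (min_width=16, slack=3)
Line 3: ['data', 'computer'] (min_width=13, slack=6)
Line 4: ['microwave', 'warm', 'time'] (min_width=19, slack=0)
Line 5: ['brick', 'is', 'is'] (min_width=11, slack=8)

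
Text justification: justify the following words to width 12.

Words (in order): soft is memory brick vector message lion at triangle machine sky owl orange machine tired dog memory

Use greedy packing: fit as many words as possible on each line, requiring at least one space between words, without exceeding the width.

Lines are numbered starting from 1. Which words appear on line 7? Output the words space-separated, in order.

Line 1: ['soft', 'is'] (min_width=7, slack=5)
Line 2: ['memory', 'brick'] (min_width=12, slack=0)
Line 3: ['vector'] (min_width=6, slack=6)
Line 4: ['message', 'lion'] (min_width=12, slack=0)
Line 5: ['at', 'triangle'] (min_width=11, slack=1)
Line 6: ['machine', 'sky'] (min_width=11, slack=1)
Line 7: ['owl', 'orange'] (min_width=10, slack=2)
Line 8: ['machine'] (min_width=7, slack=5)
Line 9: ['tired', 'dog'] (min_width=9, slack=3)
Line 10: ['memory'] (min_width=6, slack=6)

Answer: owl orange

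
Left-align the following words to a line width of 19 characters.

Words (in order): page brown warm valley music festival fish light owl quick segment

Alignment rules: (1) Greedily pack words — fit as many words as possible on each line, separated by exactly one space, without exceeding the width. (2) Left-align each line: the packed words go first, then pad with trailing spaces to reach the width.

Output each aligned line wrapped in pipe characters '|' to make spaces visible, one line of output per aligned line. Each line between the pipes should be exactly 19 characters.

Line 1: ['page', 'brown', 'warm'] (min_width=15, slack=4)
Line 2: ['valley', 'music'] (min_width=12, slack=7)
Line 3: ['festival', 'fish', 'light'] (min_width=19, slack=0)
Line 4: ['owl', 'quick', 'segment'] (min_width=17, slack=2)

Answer: |page brown warm    |
|valley music       |
|festival fish light|
|owl quick segment  |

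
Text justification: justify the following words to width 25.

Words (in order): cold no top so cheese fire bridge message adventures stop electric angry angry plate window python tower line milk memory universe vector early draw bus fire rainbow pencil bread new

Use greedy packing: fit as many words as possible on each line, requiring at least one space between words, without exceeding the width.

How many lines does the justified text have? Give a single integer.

Line 1: ['cold', 'no', 'top', 'so', 'cheese'] (min_width=21, slack=4)
Line 2: ['fire', 'bridge', 'message'] (min_width=19, slack=6)
Line 3: ['adventures', 'stop', 'electric'] (min_width=24, slack=1)
Line 4: ['angry', 'angry', 'plate', 'window'] (min_width=24, slack=1)
Line 5: ['python', 'tower', 'line', 'milk'] (min_width=22, slack=3)
Line 6: ['memory', 'universe', 'vector'] (min_width=22, slack=3)
Line 7: ['early', 'draw', 'bus', 'fire'] (min_width=19, slack=6)
Line 8: ['rainbow', 'pencil', 'bread', 'new'] (min_width=24, slack=1)
Total lines: 8

Answer: 8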